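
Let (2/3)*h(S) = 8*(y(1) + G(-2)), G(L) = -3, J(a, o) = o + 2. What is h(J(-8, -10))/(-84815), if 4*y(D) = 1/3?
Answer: 7/16963 ≈ 0.00041266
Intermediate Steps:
J(a, o) = 2 + o
y(D) = 1/12 (y(D) = (1/4)/3 = (1/4)*(1/3) = 1/12)
h(S) = -35 (h(S) = 3*(8*(1/12 - 3))/2 = 3*(8*(-35/12))/2 = (3/2)*(-70/3) = -35)
h(J(-8, -10))/(-84815) = -35/(-84815) = -35*(-1/84815) = 7/16963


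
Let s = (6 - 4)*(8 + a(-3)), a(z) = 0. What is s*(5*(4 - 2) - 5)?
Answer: 80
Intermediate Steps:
s = 16 (s = (6 - 4)*(8 + 0) = 2*8 = 16)
s*(5*(4 - 2) - 5) = 16*(5*(4 - 2) - 5) = 16*(5*2 - 5) = 16*(10 - 5) = 16*5 = 80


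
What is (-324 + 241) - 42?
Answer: -125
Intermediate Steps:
(-324 + 241) - 42 = -83 - 42 = -125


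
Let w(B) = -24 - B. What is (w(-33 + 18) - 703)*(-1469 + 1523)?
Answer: -38448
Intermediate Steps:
(w(-33 + 18) - 703)*(-1469 + 1523) = ((-24 - (-33 + 18)) - 703)*(-1469 + 1523) = ((-24 - 1*(-15)) - 703)*54 = ((-24 + 15) - 703)*54 = (-9 - 703)*54 = -712*54 = -38448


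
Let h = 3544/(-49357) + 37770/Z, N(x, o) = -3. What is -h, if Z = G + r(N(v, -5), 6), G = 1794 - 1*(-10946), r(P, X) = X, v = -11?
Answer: -909521033/314552161 ≈ -2.8915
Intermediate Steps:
G = 12740 (G = 1794 + 10946 = 12740)
Z = 12746 (Z = 12740 + 6 = 12746)
h = 909521033/314552161 (h = 3544/(-49357) + 37770/12746 = 3544*(-1/49357) + 37770*(1/12746) = -3544/49357 + 18885/6373 = 909521033/314552161 ≈ 2.8915)
-h = -1*909521033/314552161 = -909521033/314552161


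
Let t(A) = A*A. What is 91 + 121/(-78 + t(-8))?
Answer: 1153/14 ≈ 82.357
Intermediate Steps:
t(A) = A**2
91 + 121/(-78 + t(-8)) = 91 + 121/(-78 + (-8)**2) = 91 + 121/(-78 + 64) = 91 + 121/(-14) = 91 - 1/14*121 = 91 - 121/14 = 1153/14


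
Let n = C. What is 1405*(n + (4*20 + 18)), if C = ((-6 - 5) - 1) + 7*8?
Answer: 199510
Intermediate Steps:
C = 44 (C = (-11 - 1) + 56 = -12 + 56 = 44)
n = 44
1405*(n + (4*20 + 18)) = 1405*(44 + (4*20 + 18)) = 1405*(44 + (80 + 18)) = 1405*(44 + 98) = 1405*142 = 199510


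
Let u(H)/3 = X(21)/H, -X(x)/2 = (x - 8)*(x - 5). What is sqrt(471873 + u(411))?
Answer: sqrt(8856527345)/137 ≈ 686.93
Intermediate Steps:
X(x) = -2*(-8 + x)*(-5 + x) (X(x) = -2*(x - 8)*(x - 5) = -2*(-8 + x)*(-5 + x))
u(H) = -1248/H (u(H) = 3*((-80 - 2*21**2 + 26*21)/H) = 3*((-80 - 2*441 + 546)/H) = 3*((-80 - 882 + 546)/H) = 3*(-416/H) = -1248/H)
sqrt(471873 + u(411)) = sqrt(471873 - 1248/411) = sqrt(471873 - 1248*1/411) = sqrt(471873 - 416/137) = sqrt(64646185/137) = sqrt(8856527345)/137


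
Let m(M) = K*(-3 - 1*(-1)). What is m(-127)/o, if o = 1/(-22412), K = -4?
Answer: -179296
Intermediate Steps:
m(M) = 8 (m(M) = -4*(-3 - 1*(-1)) = -4*(-3 + 1) = -4*(-2) = 8)
o = -1/22412 ≈ -4.4619e-5
m(-127)/o = 8/(-1/22412) = 8*(-22412) = -179296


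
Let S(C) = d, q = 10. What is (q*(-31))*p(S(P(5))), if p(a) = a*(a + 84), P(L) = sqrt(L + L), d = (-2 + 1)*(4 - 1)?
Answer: 75330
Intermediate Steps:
d = -3 (d = -1*3 = -3)
P(L) = sqrt(2)*sqrt(L) (P(L) = sqrt(2*L) = sqrt(2)*sqrt(L))
S(C) = -3
p(a) = a*(84 + a)
(q*(-31))*p(S(P(5))) = (10*(-31))*(-3*(84 - 3)) = -(-930)*81 = -310*(-243) = 75330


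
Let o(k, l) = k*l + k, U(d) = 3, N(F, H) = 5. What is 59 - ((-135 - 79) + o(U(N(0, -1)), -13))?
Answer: 309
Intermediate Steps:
o(k, l) = k + k*l
59 - ((-135 - 79) + o(U(N(0, -1)), -13)) = 59 - ((-135 - 79) + 3*(1 - 13)) = 59 - (-214 + 3*(-12)) = 59 - (-214 - 36) = 59 - 1*(-250) = 59 + 250 = 309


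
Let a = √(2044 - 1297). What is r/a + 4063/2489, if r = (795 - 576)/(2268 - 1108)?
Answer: 4063/2489 + 73*√83/96280 ≈ 1.6393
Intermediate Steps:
r = 219/1160 ≈ 0.18879
a = 3*√83 (a = √747 = 3*√83 ≈ 27.331)
r/a + 4063/2489 = 219/(1160*((3*√83))) + 4063/2489 = 219*(√83/249)/1160 + 4063*(1/2489) = 73*√83/96280 + 4063/2489 = 4063/2489 + 73*√83/96280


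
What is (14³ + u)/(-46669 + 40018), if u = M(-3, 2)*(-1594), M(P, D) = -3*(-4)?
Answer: 16384/6651 ≈ 2.4634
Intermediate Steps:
M(P, D) = 12
u = -19128 (u = 12*(-1594) = -19128)
(14³ + u)/(-46669 + 40018) = (14³ - 19128)/(-46669 + 40018) = (2744 - 19128)/(-6651) = -16384*(-1/6651) = 16384/6651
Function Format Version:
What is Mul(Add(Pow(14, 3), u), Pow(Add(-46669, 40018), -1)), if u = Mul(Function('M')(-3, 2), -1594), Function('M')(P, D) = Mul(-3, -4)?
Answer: Rational(16384, 6651) ≈ 2.4634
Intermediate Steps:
Function('M')(P, D) = 12
u = -19128 (u = Mul(12, -1594) = -19128)
Mul(Add(Pow(14, 3), u), Pow(Add(-46669, 40018), -1)) = Mul(Add(Pow(14, 3), -19128), Pow(Add(-46669, 40018), -1)) = Mul(Add(2744, -19128), Pow(-6651, -1)) = Mul(-16384, Rational(-1, 6651)) = Rational(16384, 6651)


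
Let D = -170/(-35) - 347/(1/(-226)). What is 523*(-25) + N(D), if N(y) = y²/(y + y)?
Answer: 182969/7 ≈ 26138.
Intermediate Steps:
D = 548988/7 (D = -170*(-1/35) - 347/(-1/226) = 34/7 - 347*(-226) = 34/7 + 78422 = 548988/7 ≈ 78427.)
N(y) = y/2 (N(y) = y²/((2*y)) = (1/(2*y))*y² = y/2)
523*(-25) + N(D) = 523*(-25) + (½)*(548988/7) = -13075 + 274494/7 = 182969/7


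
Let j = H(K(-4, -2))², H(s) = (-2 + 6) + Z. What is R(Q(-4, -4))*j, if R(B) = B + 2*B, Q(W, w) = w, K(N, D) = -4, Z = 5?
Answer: -972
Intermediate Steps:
R(B) = 3*B
H(s) = 9 (H(s) = (-2 + 6) + 5 = 4 + 5 = 9)
j = 81 (j = 9² = 81)
R(Q(-4, -4))*j = (3*(-4))*81 = -12*81 = -972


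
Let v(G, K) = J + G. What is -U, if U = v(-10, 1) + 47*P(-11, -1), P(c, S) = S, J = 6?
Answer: 51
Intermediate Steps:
v(G, K) = 6 + G
U = -51 (U = (6 - 10) + 47*(-1) = -4 - 47 = -51)
-U = -1*(-51) = 51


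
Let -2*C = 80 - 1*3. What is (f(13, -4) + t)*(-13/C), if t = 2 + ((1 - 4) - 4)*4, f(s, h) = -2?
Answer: -104/11 ≈ -9.4545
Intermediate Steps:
C = -77/2 (C = -(80 - 1*3)/2 = -(80 - 3)/2 = -1/2*77 = -77/2 ≈ -38.500)
t = -26 (t = 2 + (-3 - 4)*4 = 2 - 7*4 = 2 - 28 = -26)
(f(13, -4) + t)*(-13/C) = (-2 - 26)*(-13/(-77/2)) = -(-364)*(-2)/77 = -28*26/77 = -104/11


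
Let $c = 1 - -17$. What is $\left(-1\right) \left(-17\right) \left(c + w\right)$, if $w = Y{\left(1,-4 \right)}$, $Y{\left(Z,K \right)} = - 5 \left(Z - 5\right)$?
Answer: $646$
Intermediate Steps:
$c = 18$ ($c = 1 + 17 = 18$)
$Y{\left(Z,K \right)} = 25 - 5 Z$ ($Y{\left(Z,K \right)} = - 5 \left(-5 + Z\right) = 25 - 5 Z$)
$w = 20$ ($w = 25 - 5 = 20$)
$\left(-1\right) \left(-17\right) \left(c + w\right) = \left(-1\right) \left(-17\right) \left(18 + 20\right) = 17 \cdot 38 = 646$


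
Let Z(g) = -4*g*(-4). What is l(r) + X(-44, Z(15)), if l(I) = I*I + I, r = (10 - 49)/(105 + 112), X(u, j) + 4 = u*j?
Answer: -497455138/47089 ≈ -10564.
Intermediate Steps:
Z(g) = 16*g
X(u, j) = -4 + j*u (X(u, j) = -4 + u*j = -4 + j*u)
r = -39/217 ≈ -0.17972
l(I) = I + I² (l(I) = I² + I = I + I²)
l(r) + X(-44, Z(15)) = -39*(1 - 39/217)/217 + (-4 + (16*15)*(-44)) = -39/217*178/217 + (-4 + 240*(-44)) = -6942/47089 + (-4 - 10560) = -6942/47089 - 10564 = -497455138/47089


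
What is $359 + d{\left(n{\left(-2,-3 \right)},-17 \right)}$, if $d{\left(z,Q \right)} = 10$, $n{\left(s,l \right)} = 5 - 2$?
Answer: $369$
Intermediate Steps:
$n{\left(s,l \right)} = 3$ ($n{\left(s,l \right)} = 5 - 2 = 3$)
$359 + d{\left(n{\left(-2,-3 \right)},-17 \right)} = 359 + 10 = 369$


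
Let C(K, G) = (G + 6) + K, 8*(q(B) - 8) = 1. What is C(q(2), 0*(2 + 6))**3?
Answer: 1442897/512 ≈ 2818.2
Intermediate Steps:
q(B) = 65/8 (q(B) = 8 + (1/8)*1 = 8 + 1/8 = 65/8)
C(K, G) = 6 + G + K (C(K, G) = (6 + G) + K = 6 + G + K)
C(q(2), 0*(2 + 6))**3 = (6 + 0*(2 + 6) + 65/8)**3 = (6 + 0*8 + 65/8)**3 = (6 + 0 + 65/8)**3 = (113/8)**3 = 1442897/512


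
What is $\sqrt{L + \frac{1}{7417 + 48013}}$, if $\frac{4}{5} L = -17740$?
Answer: $\frac{3 i \sqrt{7570261400230}}{55430} \approx 148.91 i$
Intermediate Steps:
$L = -22175$ ($L = \frac{5}{4} \left(-17740\right) = -22175$)
$\sqrt{L + \frac{1}{7417 + 48013}} = \sqrt{-22175 + \frac{1}{7417 + 48013}} = \sqrt{-22175 + \frac{1}{55430}} = \sqrt{- \frac{1229160249}{55430}} = \frac{3 i \sqrt{7570261400230}}{55430}$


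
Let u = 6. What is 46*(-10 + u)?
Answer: -184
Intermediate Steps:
46*(-10 + u) = 46*(-10 + 6) = 46*(-4) = -184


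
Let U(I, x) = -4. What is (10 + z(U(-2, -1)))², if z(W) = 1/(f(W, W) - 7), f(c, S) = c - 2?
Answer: 16641/169 ≈ 98.467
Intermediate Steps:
f(c, S) = -2 + c
z(W) = 1/(-9 + W) (z(W) = 1/((-2 + W) - 7) = 1/(-9 + W))
(10 + z(U(-2, -1)))² = (10 + 1/(-9 - 4))² = (10 + 1/(-13))² = (10 - 1/13)² = (129/13)² = 16641/169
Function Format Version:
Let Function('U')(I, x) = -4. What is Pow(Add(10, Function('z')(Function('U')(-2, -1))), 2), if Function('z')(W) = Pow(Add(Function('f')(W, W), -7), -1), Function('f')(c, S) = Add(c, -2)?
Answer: Rational(16641, 169) ≈ 98.467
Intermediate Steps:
Function('f')(c, S) = Add(-2, c)
Function('z')(W) = Pow(Add(-9, W), -1) (Function('z')(W) = Pow(Add(Add(-2, W), -7), -1) = Pow(Add(-9, W), -1))
Pow(Add(10, Function('z')(Function('U')(-2, -1))), 2) = Pow(Add(10, Pow(Add(-9, -4), -1)), 2) = Pow(Add(10, Pow(-13, -1)), 2) = Pow(Add(10, Rational(-1, 13)), 2) = Pow(Rational(129, 13), 2) = Rational(16641, 169)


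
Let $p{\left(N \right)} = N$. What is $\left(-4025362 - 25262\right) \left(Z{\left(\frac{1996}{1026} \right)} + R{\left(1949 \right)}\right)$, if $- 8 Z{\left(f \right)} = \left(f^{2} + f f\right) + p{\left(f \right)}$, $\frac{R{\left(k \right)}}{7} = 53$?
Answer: $- \frac{131405889809360}{87723} \approx -1.498 \cdot 10^{9}$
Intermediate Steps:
$R{\left(k \right)} = 371$ ($R{\left(k \right)} = 7 \cdot 53 = 371$)
$Z{\left(f \right)} = - \frac{f^{2}}{4} - \frac{f}{8}$ ($Z{\left(f \right)} = - \frac{\left(f^{2} + f f\right) + f}{8} = - \frac{\left(f^{2} + f^{2}\right) + f}{8} = - \frac{2 f^{2} + f}{8} = - \frac{f + 2 f^{2}}{8} = - \frac{f^{2}}{4} - \frac{f}{8}$)
$\left(-4025362 - 25262\right) \left(Z{\left(\frac{1996}{1026} \right)} + R{\left(1949 \right)}\right) = \left(-4025362 - 25262\right) \left(\frac{\frac{1996}{1026} \left(-1 - 2 \cdot \frac{1996}{1026}\right)}{8} + 371\right) = - 4050624 \left(\frac{1996 \cdot \frac{1}{1026} \left(-1 - 2 \cdot 1996 \cdot \frac{1}{1026}\right)}{8} + 371\right) = - 4050624 \left(\frac{1}{8} \cdot \frac{998}{513} \left(-1 - \frac{1996}{513}\right) + 371\right) = - 4050624 \left(\frac{1}{8} \cdot \frac{998}{513} \left(- \frac{2509}{513}\right) + 371\right) = - 4050624 \left(- \frac{1251991}{1052676} + 371\right) = \left(-4050624\right) \frac{389290805}{1052676} = - \frac{131405889809360}{87723}$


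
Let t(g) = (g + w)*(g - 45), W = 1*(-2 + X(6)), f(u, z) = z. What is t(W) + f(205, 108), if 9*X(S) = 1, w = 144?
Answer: -530990/81 ≈ -6555.4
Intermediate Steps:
X(S) = ⅑ (X(S) = (⅑)*1 = ⅑)
W = -17/9 (W = 1*(-2 + ⅑) = 1*(-17/9) = -17/9 ≈ -1.8889)
t(g) = (-45 + g)*(144 + g) (t(g) = (g + 144)*(g - 45) = (144 + g)*(-45 + g) = (-45 + g)*(144 + g))
t(W) + f(205, 108) = (-6480 + (-17/9)² + 99*(-17/9)) + 108 = (-6480 + 289/81 - 187) + 108 = -539738/81 + 108 = -530990/81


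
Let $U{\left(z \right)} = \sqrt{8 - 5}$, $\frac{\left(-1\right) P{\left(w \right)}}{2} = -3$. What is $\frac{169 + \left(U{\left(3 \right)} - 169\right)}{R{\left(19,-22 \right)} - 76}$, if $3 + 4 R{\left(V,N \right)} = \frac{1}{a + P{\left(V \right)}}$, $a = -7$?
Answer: $- \frac{\sqrt{3}}{77} \approx -0.022494$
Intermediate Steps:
$P{\left(w \right)} = 6$ ($P{\left(w \right)} = \left(-2\right) \left(-3\right) = 6$)
$U{\left(z \right)} = \sqrt{3}$
$R{\left(V,N \right)} = -1$ ($R{\left(V,N \right)} = - \frac{3}{4} + \frac{1}{4 \left(-7 + 6\right)} = - \frac{3}{4} + \frac{1}{4 \left(-1\right)} = - \frac{3}{4} + \frac{1}{4} \left(-1\right) = - \frac{3}{4} - \frac{1}{4} = -1$)
$\frac{169 + \left(U{\left(3 \right)} - 169\right)}{R{\left(19,-22 \right)} - 76} = \frac{169 + \left(\sqrt{3} - 169\right)}{-1 - 76} = \frac{169 - \left(169 - \sqrt{3}\right)}{-77} = \left(169 - \left(169 - \sqrt{3}\right)\right) \left(- \frac{1}{77}\right) = \sqrt{3} \left(- \frac{1}{77}\right) = - \frac{\sqrt{3}}{77}$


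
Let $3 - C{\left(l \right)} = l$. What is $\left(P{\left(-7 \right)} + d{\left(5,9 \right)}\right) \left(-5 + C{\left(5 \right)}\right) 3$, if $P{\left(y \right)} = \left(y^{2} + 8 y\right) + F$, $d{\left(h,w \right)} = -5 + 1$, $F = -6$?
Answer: $357$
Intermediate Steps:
$C{\left(l \right)} = 3 - l$
$d{\left(h,w \right)} = -4$
$P{\left(y \right)} = -6 + y^{2} + 8 y$ ($P{\left(y \right)} = \left(y^{2} + 8 y\right) - 6 = -6 + y^{2} + 8 y$)
$\left(P{\left(-7 \right)} + d{\left(5,9 \right)}\right) \left(-5 + C{\left(5 \right)}\right) 3 = \left(\left(-6 + \left(-7\right)^{2} + 8 \left(-7\right)\right) - 4\right) \left(-5 + \left(3 - 5\right)\right) 3 = \left(\left(-6 + 49 - 56\right) - 4\right) \left(-5 + \left(3 - 5\right)\right) 3 = \left(-13 - 4\right) \left(-5 - 2\right) 3 = - 17 \left(\left(-7\right) 3\right) = \left(-17\right) \left(-21\right) = 357$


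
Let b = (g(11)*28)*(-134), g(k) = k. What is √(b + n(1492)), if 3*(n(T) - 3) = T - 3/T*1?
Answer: 7*I*√4167566673/2238 ≈ 201.92*I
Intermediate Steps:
n(T) = 3 - 1/T + T/3 (n(T) = 3 + (T - 3/T*1)/3 = 3 + (T - 3/T)/3 = 3 + (-1/T + T/3) = 3 - 1/T + T/3)
b = -41272 (b = (11*28)*(-134) = 308*(-134) = -41272)
√(b + n(1492)) = √(-41272 + (3 - 1/1492 + (⅓)*1492)) = √(-41272 + (3 - 1*1/1492 + 1492/3)) = √(-41272 + (3 - 1/1492 + 1492/3)) = √(-41272 + 2239489/4476) = √(-182493983/4476) = 7*I*√4167566673/2238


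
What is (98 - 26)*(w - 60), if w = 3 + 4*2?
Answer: -3528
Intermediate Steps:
w = 11 (w = 3 + 8 = 11)
(98 - 26)*(w - 60) = (98 - 26)*(11 - 60) = 72*(-49) = -3528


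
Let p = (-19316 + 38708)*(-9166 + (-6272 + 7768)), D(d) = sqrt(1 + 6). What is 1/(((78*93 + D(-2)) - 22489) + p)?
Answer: -148751875/22127120316015618 - sqrt(7)/22127120316015618 ≈ -6.7226e-9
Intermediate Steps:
D(d) = sqrt(7)
p = -148736640 (p = 19392*(-9166 + 1496) = 19392*(-7670) = -148736640)
1/(((78*93 + D(-2)) - 22489) + p) = 1/(((78*93 + sqrt(7)) - 22489) - 148736640) = 1/(((7254 + sqrt(7)) - 22489) - 148736640) = 1/((-15235 + sqrt(7)) - 148736640) = 1/(-148751875 + sqrt(7))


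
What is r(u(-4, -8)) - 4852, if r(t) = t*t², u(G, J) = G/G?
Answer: -4851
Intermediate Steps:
u(G, J) = 1
r(t) = t³
r(u(-4, -8)) - 4852 = 1³ - 4852 = 1 - 4852 = -4851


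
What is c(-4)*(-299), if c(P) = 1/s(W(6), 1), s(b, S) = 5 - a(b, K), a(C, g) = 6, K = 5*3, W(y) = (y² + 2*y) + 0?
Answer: 299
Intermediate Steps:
W(y) = y² + 2*y
K = 15
s(b, S) = -1 (s(b, S) = 5 - 1*6 = 5 - 6 = -1)
c(P) = -1 (c(P) = 1/(-1) = -1)
c(-4)*(-299) = -1*(-299) = 299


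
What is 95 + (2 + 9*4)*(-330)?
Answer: -12445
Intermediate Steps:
95 + (2 + 9*4)*(-330) = 95 + (2 + 36)*(-330) = 95 + 38*(-330) = 95 - 12540 = -12445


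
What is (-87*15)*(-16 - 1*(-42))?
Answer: -33930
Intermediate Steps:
(-87*15)*(-16 - 1*(-42)) = -1305*(-16 + 42) = -1305*26 = -33930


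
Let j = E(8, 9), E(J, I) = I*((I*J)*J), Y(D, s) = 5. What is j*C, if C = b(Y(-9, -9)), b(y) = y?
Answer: 25920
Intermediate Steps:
E(J, I) = I²*J² (E(J, I) = I*(I*J²) = I²*J²)
j = 5184 (j = 9²*8² = 81*64 = 5184)
C = 5
j*C = 5184*5 = 25920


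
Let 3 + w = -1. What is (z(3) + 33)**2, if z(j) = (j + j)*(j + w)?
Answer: 729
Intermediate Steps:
w = -4 (w = -3 - 1 = -4)
z(j) = 2*j*(-4 + j) (z(j) = (j + j)*(j - 4) = (2*j)*(-4 + j) = 2*j*(-4 + j))
(z(3) + 33)**2 = (2*3*(-4 + 3) + 33)**2 = (2*3*(-1) + 33)**2 = (-6 + 33)**2 = 27**2 = 729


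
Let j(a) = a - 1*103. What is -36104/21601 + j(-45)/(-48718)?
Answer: -877858862/526178759 ≈ -1.6684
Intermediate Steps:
j(a) = -103 + a (j(a) = a - 103 = -103 + a)
-36104/21601 + j(-45)/(-48718) = -36104/21601 + (-103 - 45)/(-48718) = -36104*1/21601 - 148*(-1/48718) = -36104/21601 + 74/24359 = -877858862/526178759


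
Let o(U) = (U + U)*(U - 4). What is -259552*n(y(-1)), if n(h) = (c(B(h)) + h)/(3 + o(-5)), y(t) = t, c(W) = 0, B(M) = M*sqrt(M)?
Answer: 259552/93 ≈ 2790.9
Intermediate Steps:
B(M) = M**(3/2)
o(U) = 2*U*(-4 + U) (o(U) = (2*U)*(-4 + U) = 2*U*(-4 + U))
n(h) = h/93 (n(h) = (0 + h)/(3 + 2*(-5)*(-4 - 5)) = h/(3 + 2*(-5)*(-9)) = h/(3 + 90) = h/93)
-259552*n(y(-1)) = -259552*(-1)/93 = -259552*(-1/93) = 259552/93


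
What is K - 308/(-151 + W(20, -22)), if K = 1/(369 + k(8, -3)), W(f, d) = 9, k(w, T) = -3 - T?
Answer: 56897/26199 ≈ 2.1717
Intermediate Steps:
K = 1/369 (K = 1/(369 + (-3 - 1*(-3))) = 1/(369 + (-3 + 3)) = 1/(369 + 0) = 1/369 ≈ 0.0027100)
K - 308/(-151 + W(20, -22)) = 1/369 - 308/(-151 + 9) = 1/369 - 308/(-142) = 1/369 - 1/142*(-308) = 1/369 + 154/71 = 56897/26199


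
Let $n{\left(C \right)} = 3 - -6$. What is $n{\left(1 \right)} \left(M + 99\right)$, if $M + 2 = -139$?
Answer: $-378$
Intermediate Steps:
$M = -141$ ($M = -2 - 139 = -141$)
$n{\left(C \right)} = 9$ ($n{\left(C \right)} = 3 + 6 = 9$)
$n{\left(1 \right)} \left(M + 99\right) = 9 \left(-141 + 99\right) = 9 \left(-42\right) = -378$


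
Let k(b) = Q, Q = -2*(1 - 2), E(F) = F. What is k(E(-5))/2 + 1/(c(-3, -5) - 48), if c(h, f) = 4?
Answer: 43/44 ≈ 0.97727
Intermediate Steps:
Q = 2 (Q = -2*(-1) = 2)
k(b) = 2
k(E(-5))/2 + 1/(c(-3, -5) - 48) = 2/2 + 1/(4 - 48) = (1/2)*2 + 1/(-44) = 1 - 1/44 = 43/44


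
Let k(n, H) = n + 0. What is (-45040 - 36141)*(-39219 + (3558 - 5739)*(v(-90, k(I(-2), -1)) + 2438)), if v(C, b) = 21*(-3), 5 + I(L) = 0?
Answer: 423691270014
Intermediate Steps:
I(L) = -5 (I(L) = -5 + 0 = -5)
k(n, H) = n
v(C, b) = -63
(-45040 - 36141)*(-39219 + (3558 - 5739)*(v(-90, k(I(-2), -1)) + 2438)) = (-45040 - 36141)*(-39219 + (3558 - 5739)*(-63 + 2438)) = -81181*(-39219 - 2181*2375) = -81181*(-39219 - 5179875) = -81181*(-5219094) = 423691270014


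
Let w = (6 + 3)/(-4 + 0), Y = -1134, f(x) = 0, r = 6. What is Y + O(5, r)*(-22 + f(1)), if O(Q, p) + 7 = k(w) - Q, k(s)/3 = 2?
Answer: -1002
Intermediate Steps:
w = -9/4 (w = 9/(-4) = 9*(-¼) = -9/4 ≈ -2.2500)
k(s) = 6 (k(s) = 3*2 = 6)
O(Q, p) = -1 - Q (O(Q, p) = -7 + (6 - Q) = -1 - Q)
Y + O(5, r)*(-22 + f(1)) = -1134 + (-1 - 1*5)*(-22 + 0) = -1134 + (-1 - 5)*(-22) = -1134 - 6*(-22) = -1134 + 132 = -1002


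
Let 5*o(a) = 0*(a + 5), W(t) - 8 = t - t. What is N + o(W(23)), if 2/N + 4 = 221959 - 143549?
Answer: 1/39203 ≈ 2.5508e-5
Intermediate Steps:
N = 1/39203 (N = 2/(-4 + (221959 - 143549)) = 2/(-4 + 78410) = 2/78406 = 2*(1/78406) = 1/39203 ≈ 2.5508e-5)
W(t) = 8 (W(t) = 8 + (t - t) = 8 + 0 = 8)
o(a) = 0 (o(a) = (0*(a + 5))/5 = (0*(5 + a))/5 = (⅕)*0 = 0)
N + o(W(23)) = 1/39203 + 0 = 1/39203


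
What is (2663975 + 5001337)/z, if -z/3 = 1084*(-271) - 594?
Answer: 1277552/147179 ≈ 8.6803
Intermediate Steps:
z = 883074 (z = -3*(1084*(-271) - 594) = -3*(-293764 - 594) = -3*(-294358) = 883074)
(2663975 + 5001337)/z = (2663975 + 5001337)/883074 = 7665312*(1/883074) = 1277552/147179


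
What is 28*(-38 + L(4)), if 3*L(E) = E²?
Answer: -2744/3 ≈ -914.67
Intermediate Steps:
L(E) = E²/3
28*(-38 + L(4)) = 28*(-38 + (⅓)*4²) = 28*(-38 + (⅓)*16) = 28*(-38 + 16/3) = 28*(-98/3) = -2744/3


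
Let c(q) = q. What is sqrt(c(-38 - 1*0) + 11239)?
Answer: sqrt(11201) ≈ 105.83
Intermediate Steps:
sqrt(c(-38 - 1*0) + 11239) = sqrt((-38 - 1*0) + 11239) = sqrt((-38 + 0) + 11239) = sqrt(-38 + 11239) = sqrt(11201)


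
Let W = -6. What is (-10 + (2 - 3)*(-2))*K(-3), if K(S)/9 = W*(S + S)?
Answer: -2592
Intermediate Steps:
K(S) = -108*S (K(S) = 9*(-6*(S + S)) = 9*(-12*S) = -108*S)
(-10 + (2 - 3)*(-2))*K(-3) = (-10 + (2 - 3)*(-2))*(-108*(-3)) = (-10 - 1*(-2))*324 = (-10 + 2)*324 = -8*324 = -2592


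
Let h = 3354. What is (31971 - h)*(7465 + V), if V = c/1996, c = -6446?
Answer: 213106420599/998 ≈ 2.1353e+8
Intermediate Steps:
V = -3223/998 (V = -6446/1996 = -6446*1/1996 = -3223/998 ≈ -3.2295)
(31971 - h)*(7465 + V) = (31971 - 1*3354)*(7465 - 3223/998) = (31971 - 3354)*(7446847/998) = 28617*(7446847/998) = 213106420599/998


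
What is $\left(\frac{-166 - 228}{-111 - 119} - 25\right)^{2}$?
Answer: $\frac{7171684}{13225} \approx 542.28$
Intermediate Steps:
$\left(\frac{-166 - 228}{-111 - 119} - 25\right)^{2} = \left(- \frac{394}{-230} - 25\right)^{2} = \left(\left(-394\right) \left(- \frac{1}{230}\right) - 25\right)^{2} = \left(\frac{197}{115} - 25\right)^{2} = \left(- \frac{2678}{115}\right)^{2} = \frac{7171684}{13225}$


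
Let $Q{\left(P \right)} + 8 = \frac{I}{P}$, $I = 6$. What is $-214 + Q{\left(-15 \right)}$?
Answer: $- \frac{1112}{5} \approx -222.4$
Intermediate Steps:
$Q{\left(P \right)} = -8 + \frac{6}{P}$
$-214 + Q{\left(-15 \right)} = -214 - \left(8 - \frac{6}{-15}\right) = -214 + \left(-8 + 6 \left(- \frac{1}{15}\right)\right) = -214 - \frac{42}{5} = - \frac{1112}{5}$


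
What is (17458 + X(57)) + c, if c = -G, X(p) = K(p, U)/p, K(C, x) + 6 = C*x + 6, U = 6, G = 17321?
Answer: 143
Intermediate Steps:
K(C, x) = C*x (K(C, x) = -6 + (C*x + 6) = -6 + (6 + C*x) = C*x)
X(p) = 6 (X(p) = (p*6)/p = (6*p)/p = 6)
c = -17321 (c = -1*17321 = -17321)
(17458 + X(57)) + c = (17458 + 6) - 17321 = 17464 - 17321 = 143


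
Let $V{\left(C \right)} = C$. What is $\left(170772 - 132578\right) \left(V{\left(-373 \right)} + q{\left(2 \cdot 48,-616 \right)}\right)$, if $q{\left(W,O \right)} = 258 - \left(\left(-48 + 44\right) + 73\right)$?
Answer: $-7027696$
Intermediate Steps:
$q{\left(W,O \right)} = 189$ ($q{\left(W,O \right)} = 258 - \left(-4 + 73\right) = 258 - 69 = 189$)
$\left(170772 - 132578\right) \left(V{\left(-373 \right)} + q{\left(2 \cdot 48,-616 \right)}\right) = \left(170772 - 132578\right) \left(-373 + 189\right) = 38194 \left(-184\right) = -7027696$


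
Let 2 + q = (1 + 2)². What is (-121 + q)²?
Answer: 12996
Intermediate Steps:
q = 7 (q = -2 + (1 + 2)² = -2 + 3² = -2 + 9 = 7)
(-121 + q)² = (-121 + 7)² = (-114)² = 12996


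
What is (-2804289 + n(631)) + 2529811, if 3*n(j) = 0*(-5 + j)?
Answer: -274478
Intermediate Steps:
n(j) = 0 (n(j) = (0*(-5 + j))/3 = (⅓)*0 = 0)
(-2804289 + n(631)) + 2529811 = (-2804289 + 0) + 2529811 = -2804289 + 2529811 = -274478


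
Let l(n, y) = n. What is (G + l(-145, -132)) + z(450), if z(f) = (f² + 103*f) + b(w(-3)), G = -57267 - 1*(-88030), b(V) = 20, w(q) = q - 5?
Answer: 279488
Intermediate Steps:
w(q) = -5 + q
G = 30763 (G = -57267 + 88030 = 30763)
z(f) = 20 + f² + 103*f (z(f) = (f² + 103*f) + 20 = 20 + f² + 103*f)
(G + l(-145, -132)) + z(450) = (30763 - 145) + (20 + 450² + 103*450) = 30618 + (20 + 202500 + 46350) = 30618 + 248870 = 279488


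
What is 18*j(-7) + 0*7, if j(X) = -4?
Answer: -72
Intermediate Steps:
18*j(-7) + 0*7 = 18*(-4) + 0*7 = -72 + 0 = -72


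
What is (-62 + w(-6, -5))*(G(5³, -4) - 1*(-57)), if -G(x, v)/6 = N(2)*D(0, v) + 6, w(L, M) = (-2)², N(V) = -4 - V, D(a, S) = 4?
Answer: -9570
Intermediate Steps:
w(L, M) = 4
G(x, v) = 108 (G(x, v) = -6*((-4 - 1*2)*4 + 6) = -6*((-4 - 2)*4 + 6) = -6*(-6*4 + 6) = -6*(-24 + 6) = -6*(-18) = 108)
(-62 + w(-6, -5))*(G(5³, -4) - 1*(-57)) = (-62 + 4)*(108 - 1*(-57)) = -58*(108 + 57) = -58*165 = -9570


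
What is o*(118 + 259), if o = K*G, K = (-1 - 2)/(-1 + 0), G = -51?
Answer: -57681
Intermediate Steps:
K = 3 (K = -3/(-1) = -3*(-1) = 3)
o = -153 (o = 3*(-51) = -153)
o*(118 + 259) = -153*(118 + 259) = -153*377 = -57681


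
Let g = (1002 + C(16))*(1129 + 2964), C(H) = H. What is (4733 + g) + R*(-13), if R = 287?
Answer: 4167676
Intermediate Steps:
g = 4166674 (g = (1002 + 16)*(1129 + 2964) = 1018*4093 = 4166674)
(4733 + g) + R*(-13) = (4733 + 4166674) + 287*(-13) = 4171407 - 3731 = 4167676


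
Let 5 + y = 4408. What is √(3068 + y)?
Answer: √7471 ≈ 86.435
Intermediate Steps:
y = 4403 (y = -5 + 4408 = 4403)
√(3068 + y) = √(3068 + 4403) = √7471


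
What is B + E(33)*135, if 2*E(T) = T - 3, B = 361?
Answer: 2386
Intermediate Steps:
E(T) = -3/2 + T/2 (E(T) = (T - 3)/2 = (-3 + T)/2 = -3/2 + T/2)
B + E(33)*135 = 361 + (-3/2 + (½)*33)*135 = 361 + (-3/2 + 33/2)*135 = 361 + 15*135 = 361 + 2025 = 2386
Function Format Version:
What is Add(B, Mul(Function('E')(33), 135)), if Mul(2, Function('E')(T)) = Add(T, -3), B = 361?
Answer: 2386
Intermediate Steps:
Function('E')(T) = Add(Rational(-3, 2), Mul(Rational(1, 2), T)) (Function('E')(T) = Mul(Rational(1, 2), Add(T, -3)) = Mul(Rational(1, 2), Add(-3, T)) = Add(Rational(-3, 2), Mul(Rational(1, 2), T)))
Add(B, Mul(Function('E')(33), 135)) = Add(361, Mul(Add(Rational(-3, 2), Mul(Rational(1, 2), 33)), 135)) = Add(361, Mul(Add(Rational(-3, 2), Rational(33, 2)), 135)) = Add(361, Mul(15, 135)) = Add(361, 2025) = 2386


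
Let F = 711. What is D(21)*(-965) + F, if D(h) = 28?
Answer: -26309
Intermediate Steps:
D(21)*(-965) + F = 28*(-965) + 711 = -27020 + 711 = -26309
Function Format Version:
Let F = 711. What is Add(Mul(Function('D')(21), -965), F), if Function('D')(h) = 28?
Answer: -26309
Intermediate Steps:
Add(Mul(Function('D')(21), -965), F) = Add(Mul(28, -965), 711) = Add(-27020, 711) = -26309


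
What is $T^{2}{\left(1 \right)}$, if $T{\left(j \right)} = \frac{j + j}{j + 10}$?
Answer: $\frac{4}{121} \approx 0.033058$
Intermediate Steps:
$T{\left(j \right)} = \frac{2 j}{10 + j}$
$T^{2}{\left(1 \right)} = \left(2 \cdot 1 \frac{1}{10 + 1}\right)^{2} = \left(2 \cdot 1 \cdot \frac{1}{11}\right)^{2} = \left(\frac{2}{11}\right)^{2} = \frac{4}{121}$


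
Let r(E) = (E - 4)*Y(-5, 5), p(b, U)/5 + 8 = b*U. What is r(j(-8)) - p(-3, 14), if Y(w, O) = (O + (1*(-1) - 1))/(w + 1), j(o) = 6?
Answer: 497/2 ≈ 248.50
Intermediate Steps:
p(b, U) = -40 + 5*U*b (p(b, U) = -40 + 5*(b*U) = -40 + 5*(U*b) = -40 + 5*U*b)
Y(w, O) = (-2 + O)/(1 + w) (Y(w, O) = (O + (-1 - 1))/(1 + w) = (O - 2)/(1 + w) = (-2 + O)/(1 + w))
r(E) = 3 - 3*E/4 (r(E) = (E - 4)*((-2 + 5)/(1 - 5)) = (-4 + E)*(3/(-4)) = (-4 + E)*(-1/4*3) = (-4 + E)*(-3/4) = 3 - 3*E/4)
r(j(-8)) - p(-3, 14) = (3 - 3/4*6) - (-40 + 5*14*(-3)) = (3 - 9/2) - (-40 - 210) = -3/2 - 1*(-250) = -3/2 + 250 = 497/2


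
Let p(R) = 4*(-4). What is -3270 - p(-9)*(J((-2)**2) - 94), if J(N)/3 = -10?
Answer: -5254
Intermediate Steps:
p(R) = -16
J(N) = -30 (J(N) = 3*(-10) = -30)
-3270 - p(-9)*(J((-2)**2) - 94) = -3270 - (-16)*(-30 - 94) = -3270 - (-16)*(-124) = -3270 - 1*1984 = -3270 - 1984 = -5254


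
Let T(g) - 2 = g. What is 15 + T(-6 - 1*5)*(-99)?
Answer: 906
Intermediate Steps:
T(g) = 2 + g
15 + T(-6 - 1*5)*(-99) = 15 + (2 + (-6 - 1*5))*(-99) = 15 + (2 + (-6 - 5))*(-99) = 15 + (2 - 11)*(-99) = 15 - 9*(-99) = 15 + 891 = 906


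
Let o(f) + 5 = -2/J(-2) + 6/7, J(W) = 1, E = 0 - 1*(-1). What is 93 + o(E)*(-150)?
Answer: 7101/7 ≈ 1014.4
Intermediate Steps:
E = 1 (E = 0 + 1 = 1)
o(f) = -43/7 (o(f) = -5 + (-2/1 + 6/7) = -5 + (-2*1 + 6*(1/7)) = -5 + (-2 + 6/7) = -5 - 8/7 = -43/7)
93 + o(E)*(-150) = 93 - 43/7*(-150) = 93 + 6450/7 = 7101/7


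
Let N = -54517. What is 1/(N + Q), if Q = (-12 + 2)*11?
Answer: -1/54627 ≈ -1.8306e-5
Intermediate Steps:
Q = -110 (Q = -10*11 = -110)
1/(N + Q) = 1/(-54517 - 110) = 1/(-54627) = -1/54627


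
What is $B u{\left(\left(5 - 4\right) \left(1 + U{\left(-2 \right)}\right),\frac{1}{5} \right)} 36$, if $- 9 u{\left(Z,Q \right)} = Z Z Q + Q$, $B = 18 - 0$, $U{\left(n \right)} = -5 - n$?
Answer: $-72$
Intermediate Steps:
$B = 18$ ($B = 18 + 0 = 18$)
$u{\left(Z,Q \right)} = - \frac{Q}{9} - \frac{Q Z^{2}}{9}$ ($u{\left(Z,Q \right)} = - \frac{Z Z Q + Q}{9} = - \frac{Z^{2} Q + Q}{9} = - \frac{Q Z^{2} + Q}{9} = - \frac{Q + Q Z^{2}}{9} = - \frac{Q}{9} - \frac{Q Z^{2}}{9}$)
$B u{\left(\left(5 - 4\right) \left(1 + U{\left(-2 \right)}\right),\frac{1}{5} \right)} 36 = 18 \left(- \frac{1 + \left(\left(5 - 4\right) \left(1 - 3\right)\right)^{2}}{9 \cdot 5}\right) 36 = 18 \left(\left(- \frac{1}{9}\right) \frac{1}{5} \left(1 + \left(1 \left(1 + \left(-5 + 2\right)\right)\right)^{2}\right)\right) 36 = 18 \left(\left(- \frac{1}{9}\right) \frac{1}{5} \left(1 + \left(1 \left(1 - 3\right)\right)^{2}\right)\right) 36 = 18 \left(\left(- \frac{1}{9}\right) \frac{1}{5} \left(1 + \left(1 \left(-2\right)\right)^{2}\right)\right) 36 = 18 \left(\left(- \frac{1}{9}\right) \frac{1}{5} \left(1 + \left(-2\right)^{2}\right)\right) 36 = 18 \left(\left(- \frac{1}{9}\right) \frac{1}{5} \left(1 + 4\right)\right) 36 = 18 \left(\left(- \frac{1}{9}\right) \frac{1}{5} \cdot 5\right) 36 = 18 \left(- \frac{1}{9}\right) 36 = \left(-2\right) 36 = -72$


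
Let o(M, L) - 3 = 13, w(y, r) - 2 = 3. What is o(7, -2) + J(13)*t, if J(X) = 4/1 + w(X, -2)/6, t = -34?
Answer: -445/3 ≈ -148.33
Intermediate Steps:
w(y, r) = 5 (w(y, r) = 2 + 3 = 5)
J(X) = 29/6 (J(X) = 4/1 + 5/6 = 4*1 + 5*(1/6) = 4 + 5/6 = 29/6)
o(M, L) = 16 (o(M, L) = 3 + 13 = 16)
o(7, -2) + J(13)*t = 16 + (29/6)*(-34) = 16 - 493/3 = -445/3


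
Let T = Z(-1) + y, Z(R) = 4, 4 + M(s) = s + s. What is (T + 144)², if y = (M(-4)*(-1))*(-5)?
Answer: 7744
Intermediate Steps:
M(s) = -4 + 2*s (M(s) = -4 + (s + s) = -4 + 2*s)
y = -60 (y = ((-4 + 2*(-4))*(-1))*(-5) = ((-4 - 8)*(-1))*(-5) = -12*(-1)*(-5) = 12*(-5) = -60)
T = -56 (T = 4 - 60 = -56)
(T + 144)² = (-56 + 144)² = 88² = 7744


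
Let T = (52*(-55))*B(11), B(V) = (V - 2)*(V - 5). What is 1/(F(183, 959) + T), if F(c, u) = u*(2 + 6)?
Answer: -1/146768 ≈ -6.8135e-6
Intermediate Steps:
F(c, u) = 8*u (F(c, u) = u*8 = 8*u)
B(V) = (-5 + V)*(-2 + V) (B(V) = (-2 + V)*(-5 + V) = (-5 + V)*(-2 + V))
T = -154440 (T = (52*(-55))*(10 + 11² - 7*11) = -2860*(10 + 121 - 77) = -2860*54 = -154440)
1/(F(183, 959) + T) = 1/(8*959 - 154440) = 1/(7672 - 154440) = 1/(-146768) = -1/146768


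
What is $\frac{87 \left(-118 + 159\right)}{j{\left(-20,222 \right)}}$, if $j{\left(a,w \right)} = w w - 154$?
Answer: $\frac{3567}{49130} \approx 0.072603$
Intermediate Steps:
$j{\left(a,w \right)} = -154 + w^{2}$ ($j{\left(a,w \right)} = w^{2} - 154 = -154 + w^{2}$)
$\frac{87 \left(-118 + 159\right)}{j{\left(-20,222 \right)}} = \frac{87 \left(-118 + 159\right)}{-154 + 222^{2}} = \frac{87 \cdot 41}{-154 + 49284} = \frac{3567}{49130}$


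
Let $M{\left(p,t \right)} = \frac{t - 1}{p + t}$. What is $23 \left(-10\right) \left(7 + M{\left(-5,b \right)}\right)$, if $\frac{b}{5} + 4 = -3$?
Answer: $-1817$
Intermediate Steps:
$b = -35$ ($b = -20 + 5 \left(-3\right) = -20 - 15 = -35$)
$M{\left(p,t \right)} = \frac{-1 + t}{p + t}$
$23 \left(-10\right) \left(7 + M{\left(-5,b \right)}\right) = 23 \left(-10\right) \left(7 + \frac{-1 - 35}{-5 - 35}\right) = - 230 \left(7 + \frac{1}{-40} \left(-36\right)\right) = - 230 \left(7 - - \frac{9}{10}\right) = - 230 \left(7 + \frac{9}{10}\right) = \left(-230\right) \frac{79}{10} = -1817$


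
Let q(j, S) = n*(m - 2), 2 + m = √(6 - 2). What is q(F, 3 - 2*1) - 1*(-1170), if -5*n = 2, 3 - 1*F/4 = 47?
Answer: 5854/5 ≈ 1170.8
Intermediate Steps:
F = -176 (F = 12 - 4*47 = 12 - 188 = -176)
m = 0 (m = -2 + √(6 - 2) = -2 + √4 = -2 + 2 = 0)
n = -⅖ (n = -⅕*2 = -⅖ ≈ -0.40000)
q(j, S) = ⅘ (q(j, S) = -2*(0 - 2)/5 = -⅖*(-2) = ⅘)
q(F, 3 - 2*1) - 1*(-1170) = ⅘ - 1*(-1170) = ⅘ + 1170 = 5854/5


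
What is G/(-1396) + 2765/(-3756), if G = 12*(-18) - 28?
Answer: -735869/1310844 ≈ -0.56137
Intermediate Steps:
G = -244 (G = -216 - 28 = -244)
G/(-1396) + 2765/(-3756) = -244/(-1396) + 2765/(-3756) = -244*(-1/1396) + 2765*(-1/3756) = 61/349 - 2765/3756 = -735869/1310844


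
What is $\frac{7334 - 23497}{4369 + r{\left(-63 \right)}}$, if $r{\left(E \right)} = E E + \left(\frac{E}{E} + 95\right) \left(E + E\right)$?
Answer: $\frac{16163}{3758} \approx 4.301$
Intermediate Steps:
$r{\left(E \right)} = E^{2} + 192 E$ ($r{\left(E \right)} = E^{2} + \left(1 + 95\right) 2 E = E^{2} + 96 \cdot 2 E = E^{2} + 192 E$)
$\frac{7334 - 23497}{4369 + r{\left(-63 \right)}} = \frac{7334 - 23497}{4369 - 63 \left(192 - 63\right)} = \frac{7334 - 23497}{4369 - 8127} = - \frac{16163}{4369 - 8127} = - \frac{16163}{-3758} = \left(-16163\right) \left(- \frac{1}{3758}\right) = \frac{16163}{3758}$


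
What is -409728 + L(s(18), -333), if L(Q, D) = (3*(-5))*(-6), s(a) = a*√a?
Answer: -409638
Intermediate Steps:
s(a) = a^(3/2)
L(Q, D) = 90 (L(Q, D) = -15*(-6) = 90)
-409728 + L(s(18), -333) = -409728 + 90 = -409638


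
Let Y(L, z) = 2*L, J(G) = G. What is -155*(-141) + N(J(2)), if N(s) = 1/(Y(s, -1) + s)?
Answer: 131131/6 ≈ 21855.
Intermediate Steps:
N(s) = 1/(3*s) (N(s) = 1/(2*s + s) = 1/(3*s))
-155*(-141) + N(J(2)) = -155*(-141) + (1/3)/2 = 21855 + (1/3)*(1/2) = 21855 + 1/6 = 131131/6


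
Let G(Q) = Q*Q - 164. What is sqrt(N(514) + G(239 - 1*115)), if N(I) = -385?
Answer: sqrt(14827) ≈ 121.77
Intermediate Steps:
G(Q) = -164 + Q**2 (G(Q) = Q**2 - 164 = -164 + Q**2)
sqrt(N(514) + G(239 - 1*115)) = sqrt(-385 + (-164 + (239 - 1*115)**2)) = sqrt(-385 + (-164 + (239 - 115)**2)) = sqrt(-385 + (-164 + 124**2)) = sqrt(-385 + (-164 + 15376)) = sqrt(-385 + 15212) = sqrt(14827)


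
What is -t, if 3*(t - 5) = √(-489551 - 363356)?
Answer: -5 - I*√852907/3 ≈ -5.0 - 307.84*I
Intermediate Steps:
t = 5 + I*√852907/3 (t = 5 + √(-489551 - 363356)/3 = 5 + √(-852907)/3 = 5 + (I*√852907)/3 = 5 + I*√852907/3 ≈ 5.0 + 307.84*I)
-t = -(5 + I*√852907/3) = -5 - I*√852907/3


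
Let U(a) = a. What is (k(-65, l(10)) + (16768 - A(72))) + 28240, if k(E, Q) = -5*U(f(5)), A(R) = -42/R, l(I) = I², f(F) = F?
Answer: 539803/12 ≈ 44984.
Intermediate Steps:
k(E, Q) = -25 (k(E, Q) = -5*5 = -25)
(k(-65, l(10)) + (16768 - A(72))) + 28240 = (-25 + (16768 - (-42)/72)) + 28240 = (-25 + (16768 - 1*(-7/12))) + 28240 = (-25 + (16768 + 7/12)) + 28240 = (-25 + 201223/12) + 28240 = 200923/12 + 28240 = 539803/12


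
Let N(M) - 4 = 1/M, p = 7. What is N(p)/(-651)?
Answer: -29/4557 ≈ -0.0063638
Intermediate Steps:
N(M) = 4 + 1/M
N(p)/(-651) = (4 + 1/7)/(-651) = (4 + 1/7)*(-1/651) = (29/7)*(-1/651) = -29/4557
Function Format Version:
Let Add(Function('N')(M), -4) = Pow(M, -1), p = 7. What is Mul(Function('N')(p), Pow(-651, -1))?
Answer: Rational(-29, 4557) ≈ -0.0063638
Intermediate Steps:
Function('N')(M) = Add(4, Pow(M, -1))
Mul(Function('N')(p), Pow(-651, -1)) = Mul(Add(4, Pow(7, -1)), Pow(-651, -1)) = Mul(Add(4, Rational(1, 7)), Rational(-1, 651)) = Mul(Rational(29, 7), Rational(-1, 651)) = Rational(-29, 4557)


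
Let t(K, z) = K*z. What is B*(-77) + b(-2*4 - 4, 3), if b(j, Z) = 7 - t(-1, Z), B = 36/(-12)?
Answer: 241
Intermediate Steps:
B = -3 (B = 36*(-1/12) = -3)
b(j, Z) = 7 + Z (b(j, Z) = 7 - (-1)*Z = 7 + Z)
B*(-77) + b(-2*4 - 4, 3) = -3*(-77) + (7 + 3) = 231 + 10 = 241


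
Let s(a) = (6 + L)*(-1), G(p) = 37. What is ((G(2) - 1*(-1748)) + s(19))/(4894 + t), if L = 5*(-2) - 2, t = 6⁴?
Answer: 1791/6190 ≈ 0.28934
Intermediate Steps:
t = 1296
L = -12 (L = -10 - 2 = -12)
s(a) = 6 (s(a) = (6 - 12)*(-1) = -6*(-1) = 6)
((G(2) - 1*(-1748)) + s(19))/(4894 + t) = ((37 - 1*(-1748)) + 6)/(4894 + 1296) = ((37 + 1748) + 6)/6190 = (1785 + 6)*(1/6190) = 1791*(1/6190) = 1791/6190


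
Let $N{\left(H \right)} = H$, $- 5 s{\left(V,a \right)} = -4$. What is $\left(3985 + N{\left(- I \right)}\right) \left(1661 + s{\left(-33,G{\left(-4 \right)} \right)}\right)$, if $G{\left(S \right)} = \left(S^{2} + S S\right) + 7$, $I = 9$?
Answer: $\frac{33036584}{5} \approx 6.6073 \cdot 10^{6}$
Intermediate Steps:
$G{\left(S \right)} = 7 + 2 S^{2}$ ($G{\left(S \right)} = \left(S^{2} + S^{2}\right) + 7 = 2 S^{2} + 7 = 7 + 2 S^{2}$)
$s{\left(V,a \right)} = \frac{4}{5}$ ($s{\left(V,a \right)} = \left(- \frac{1}{5}\right) \left(-4\right) = \frac{4}{5}$)
$\left(3985 + N{\left(- I \right)}\right) \left(1661 + s{\left(-33,G{\left(-4 \right)} \right)}\right) = \left(3985 - 9\right) \left(1661 + \frac{4}{5}\right) = \left(3985 - 9\right) \frac{8309}{5} = 3976 \cdot \frac{8309}{5} = \frac{33036584}{5}$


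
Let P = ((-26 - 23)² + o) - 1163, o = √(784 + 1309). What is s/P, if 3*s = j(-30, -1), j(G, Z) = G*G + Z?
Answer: 1112962/4591653 - 899*√2093/4591653 ≈ 0.23343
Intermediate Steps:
j(G, Z) = Z + G² (j(G, Z) = G² + Z = Z + G²)
o = √2093 ≈ 45.749
P = 1238 + √2093 (P = ((-26 - 23)² + √2093) - 1163 = ((-49)² + √2093) - 1163 = (2401 + √2093) - 1163 = 1238 + √2093 ≈ 1283.8)
s = 899/3 (s = (-1 + (-30)²)/3 = (-1 + 900)/3 = (⅓)*899 = 899/3 ≈ 299.67)
s/P = 899/(3*(1238 + √2093))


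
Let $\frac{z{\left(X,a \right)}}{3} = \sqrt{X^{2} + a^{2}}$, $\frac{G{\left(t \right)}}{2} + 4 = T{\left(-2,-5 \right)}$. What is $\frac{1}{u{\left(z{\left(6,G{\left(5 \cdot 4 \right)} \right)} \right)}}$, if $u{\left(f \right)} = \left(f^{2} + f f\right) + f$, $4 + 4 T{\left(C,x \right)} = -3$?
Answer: $\frac{1}{3028} - \frac{\sqrt{673}}{6113532} \approx 0.00032601$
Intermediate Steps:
$T{\left(C,x \right)} = - \frac{7}{4}$ ($T{\left(C,x \right)} = -1 + \frac{1}{4} \left(-3\right) = -1 - \frac{3}{4} = - \frac{7}{4}$)
$G{\left(t \right)} = - \frac{23}{2}$ ($G{\left(t \right)} = -8 + 2 \left(- \frac{7}{4}\right) = -8 - \frac{7}{2} = - \frac{23}{2}$)
$z{\left(X,a \right)} = 3 \sqrt{X^{2} + a^{2}}$
$u{\left(f \right)} = f + 2 f^{2}$ ($u{\left(f \right)} = \left(f^{2} + f^{2}\right) + f = 2 f^{2} + f = f + 2 f^{2}$)
$\frac{1}{u{\left(z{\left(6,G{\left(5 \cdot 4 \right)} \right)} \right)}} = \frac{1}{3 \sqrt{6^{2} + \left(- \frac{23}{2}\right)^{2}} \left(1 + 2 \cdot 3 \sqrt{6^{2} + \left(- \frac{23}{2}\right)^{2}}\right)} = \frac{1}{3 \sqrt{36 + \frac{529}{4}} \left(1 + 2 \cdot 3 \sqrt{36 + \frac{529}{4}}\right)} = \frac{1}{3 \sqrt{\frac{673}{4}} \left(1 + 2 \cdot 3 \sqrt{\frac{673}{4}}\right)} = \frac{1}{3 \frac{\sqrt{673}}{2} \left(1 + 2 \cdot 3 \frac{\sqrt{673}}{2}\right)} = \frac{1}{\frac{3 \sqrt{673}}{2} \left(1 + 2 \frac{3 \sqrt{673}}{2}\right)} = \frac{1}{\frac{3 \sqrt{673}}{2} \left(1 + 3 \sqrt{673}\right)} = \frac{1}{\frac{3}{2} \sqrt{673} \left(1 + 3 \sqrt{673}\right)} = \frac{2 \sqrt{673}}{2019 \left(1 + 3 \sqrt{673}\right)}$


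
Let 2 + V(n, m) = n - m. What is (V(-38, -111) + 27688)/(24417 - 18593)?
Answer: 27759/5824 ≈ 4.7663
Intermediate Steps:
V(n, m) = -2 + n - m (V(n, m) = -2 + (n - m) = -2 + n - m)
(V(-38, -111) + 27688)/(24417 - 18593) = ((-2 - 38 - 1*(-111)) + 27688)/(24417 - 18593) = ((-2 - 38 + 111) + 27688)/5824 = (71 + 27688)*(1/5824) = 27759*(1/5824) = 27759/5824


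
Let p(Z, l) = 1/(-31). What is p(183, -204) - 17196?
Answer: -533077/31 ≈ -17196.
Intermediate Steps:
p(Z, l) = -1/31
p(183, -204) - 17196 = -1/31 - 17196 = -533077/31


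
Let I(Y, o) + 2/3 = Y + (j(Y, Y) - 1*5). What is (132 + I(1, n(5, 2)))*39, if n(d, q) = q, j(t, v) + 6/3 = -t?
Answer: 4849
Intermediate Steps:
j(t, v) = -2 - t
I(Y, o) = -23/3 (I(Y, o) = -2/3 + (Y + ((-2 - Y) - 1*5)) = -2/3 + (Y + ((-2 - Y) - 5)) = -2/3 + (Y + (-7 - Y)) = -2/3 - 7 = -23/3)
(132 + I(1, n(5, 2)))*39 = (132 - 23/3)*39 = (373/3)*39 = 4849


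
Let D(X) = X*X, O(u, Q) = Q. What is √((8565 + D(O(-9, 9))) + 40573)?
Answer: √49219 ≈ 221.85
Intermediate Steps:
D(X) = X²
√((8565 + D(O(-9, 9))) + 40573) = √((8565 + 9²) + 40573) = √((8565 + 81) + 40573) = √(8646 + 40573) = √49219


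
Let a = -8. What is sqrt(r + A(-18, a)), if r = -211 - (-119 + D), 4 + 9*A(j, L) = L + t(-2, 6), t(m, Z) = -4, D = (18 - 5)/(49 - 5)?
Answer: I*sqrt(409783)/66 ≈ 9.6991*I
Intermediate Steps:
D = 13/44 ≈ 0.29545
A(j, L) = -8/9 + L/9 (A(j, L) = -4/9 + (L - 4)/9 = -4/9 + (-4 + L)/9 = -4/9 + (-4/9 + L/9) = -8/9 + L/9)
r = -4061/44 (r = -211 - (-119 + 13/44) = -211 - 1*(-5223/44) = -211 + 5223/44 = -4061/44 ≈ -92.295)
sqrt(r + A(-18, a)) = sqrt(-4061/44 + (-8/9 + (1/9)*(-8))) = sqrt(-4061/44 + (-8/9 - 8/9)) = sqrt(-4061/44 - 16/9) = sqrt(-37253/396) = I*sqrt(409783)/66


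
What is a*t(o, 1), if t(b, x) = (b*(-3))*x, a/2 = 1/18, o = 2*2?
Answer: -4/3 ≈ -1.3333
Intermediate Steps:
o = 4
a = ⅑ (a = 2/18 = 2*(1/18) = ⅑ ≈ 0.11111)
t(b, x) = -3*b*x (t(b, x) = (-3*b)*x = -3*b*x)
a*t(o, 1) = (-3*4*1)/9 = (⅑)*(-12) = -4/3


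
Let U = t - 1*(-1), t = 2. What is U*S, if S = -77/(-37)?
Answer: 231/37 ≈ 6.2432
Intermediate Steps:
S = 77/37 (S = -77*(-1/37) = 77/37 ≈ 2.0811)
U = 3 (U = 2 - 1*(-1) = 2 + 1 = 3)
U*S = 3*(77/37) = 231/37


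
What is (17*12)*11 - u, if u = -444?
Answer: 2688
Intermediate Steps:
(17*12)*11 - u = (17*12)*11 - 1*(-444) = 204*11 + 444 = 2244 + 444 = 2688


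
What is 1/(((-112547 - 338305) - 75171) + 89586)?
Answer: -1/436437 ≈ -2.2913e-6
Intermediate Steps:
1/(((-112547 - 338305) - 75171) + 89586) = 1/((-450852 - 75171) + 89586) = 1/(-526023 + 89586) = 1/(-436437) = -1/436437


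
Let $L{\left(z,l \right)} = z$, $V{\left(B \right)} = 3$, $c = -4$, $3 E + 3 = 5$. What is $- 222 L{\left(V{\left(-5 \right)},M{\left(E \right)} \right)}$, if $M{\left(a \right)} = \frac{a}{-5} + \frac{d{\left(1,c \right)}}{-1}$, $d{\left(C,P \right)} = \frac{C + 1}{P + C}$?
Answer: $-666$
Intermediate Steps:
$E = \frac{2}{3}$ ($E = -1 + \frac{1}{3} \cdot 5 = -1 + \frac{5}{3} = \frac{2}{3} \approx 0.66667$)
$d{\left(C,P \right)} = \frac{1 + C}{C + P}$
$M{\left(a \right)} = \frac{2}{3} - \frac{a}{5}$ ($M{\left(a \right)} = \frac{a}{-5} + \frac{\frac{1}{1 - 4} \left(1 + 1\right)}{-1} = a \left(- \frac{1}{5}\right) + \frac{1}{-3} \cdot 2 \left(-1\right) = - \frac{a}{5} + \left(- \frac{1}{3}\right) 2 \left(-1\right) = - \frac{a}{5} - - \frac{2}{3} = - \frac{a}{5} + \frac{2}{3} = \frac{2}{3} - \frac{a}{5}$)
$- 222 L{\left(V{\left(-5 \right)},M{\left(E \right)} \right)} = \left(-222\right) 3 = -666$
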